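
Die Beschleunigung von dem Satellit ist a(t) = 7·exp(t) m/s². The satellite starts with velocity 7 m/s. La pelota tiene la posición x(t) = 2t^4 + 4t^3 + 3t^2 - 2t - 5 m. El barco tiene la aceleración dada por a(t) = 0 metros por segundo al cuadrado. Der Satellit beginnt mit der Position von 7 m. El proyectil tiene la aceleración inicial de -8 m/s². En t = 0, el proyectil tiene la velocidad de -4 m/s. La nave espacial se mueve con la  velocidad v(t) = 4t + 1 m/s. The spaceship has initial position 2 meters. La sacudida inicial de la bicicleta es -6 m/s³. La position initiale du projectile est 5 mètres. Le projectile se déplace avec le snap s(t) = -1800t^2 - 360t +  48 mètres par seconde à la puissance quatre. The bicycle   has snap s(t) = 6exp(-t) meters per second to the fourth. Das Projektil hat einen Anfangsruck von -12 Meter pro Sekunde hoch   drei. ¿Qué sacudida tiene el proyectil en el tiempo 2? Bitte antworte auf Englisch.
We need to integrate our snap equation s(t) = -1800·t^2 - 360·t + 48 1 time. The antiderivative of snap, with j(0) = -12, gives jerk: j(t) = -600·t^3 - 180·t^2 + 48·t - 12. Using j(t) = -600·t^3 - 180·t^2 + 48·t - 12 and substituting t = 2, we find j = -5436.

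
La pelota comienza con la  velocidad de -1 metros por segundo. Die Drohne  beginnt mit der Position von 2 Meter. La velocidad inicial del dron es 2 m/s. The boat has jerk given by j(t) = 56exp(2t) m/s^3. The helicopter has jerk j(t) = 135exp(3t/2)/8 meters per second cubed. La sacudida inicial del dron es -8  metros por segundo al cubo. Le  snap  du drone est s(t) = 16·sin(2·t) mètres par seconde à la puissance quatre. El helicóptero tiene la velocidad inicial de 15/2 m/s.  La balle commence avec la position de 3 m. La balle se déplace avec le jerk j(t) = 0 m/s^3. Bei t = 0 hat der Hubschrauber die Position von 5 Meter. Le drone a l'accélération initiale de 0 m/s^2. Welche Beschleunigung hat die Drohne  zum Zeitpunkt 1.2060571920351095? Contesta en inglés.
To solve this, we need to take 2 integrals of our snap equation s(t) = 16·sin(2·t). The integral of snap is jerk. Using j(0) = -8, we get j(t) = -8·cos(2·t). Integrating jerk and using the initial condition a(0) = 0, we get a(t) = -4·sin(2·t). We have acceleration a(t) = -4·sin(2·t). Substituting t = 1.2060571920351095: a(1.2060571920351095) = -2.66592305624218.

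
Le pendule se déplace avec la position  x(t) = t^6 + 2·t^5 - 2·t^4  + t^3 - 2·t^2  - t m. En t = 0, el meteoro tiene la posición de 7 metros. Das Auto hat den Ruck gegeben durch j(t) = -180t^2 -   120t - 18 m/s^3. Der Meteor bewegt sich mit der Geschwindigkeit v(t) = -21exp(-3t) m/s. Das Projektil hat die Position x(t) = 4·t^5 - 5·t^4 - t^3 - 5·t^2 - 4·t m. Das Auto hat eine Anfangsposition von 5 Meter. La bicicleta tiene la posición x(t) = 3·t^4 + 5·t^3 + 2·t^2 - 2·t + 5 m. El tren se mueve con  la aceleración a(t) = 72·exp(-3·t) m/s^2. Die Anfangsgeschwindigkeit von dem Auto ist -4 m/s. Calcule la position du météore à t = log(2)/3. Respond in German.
Um dies zu lösen, müssen wir 1 Stammfunktion unserer Gleichung für die Geschwindigkeit v(t) = -21·exp(-3·t) finden. Das Integral von der Geschwindigkeit ist die Position. Mit x(0) = 7 erhalten wir x(t) = 7·exp(-3·t). Mit x(t) = 7·exp(-3·t) und Einsetzen von t = log(2)/3, finden wir x = 7/2.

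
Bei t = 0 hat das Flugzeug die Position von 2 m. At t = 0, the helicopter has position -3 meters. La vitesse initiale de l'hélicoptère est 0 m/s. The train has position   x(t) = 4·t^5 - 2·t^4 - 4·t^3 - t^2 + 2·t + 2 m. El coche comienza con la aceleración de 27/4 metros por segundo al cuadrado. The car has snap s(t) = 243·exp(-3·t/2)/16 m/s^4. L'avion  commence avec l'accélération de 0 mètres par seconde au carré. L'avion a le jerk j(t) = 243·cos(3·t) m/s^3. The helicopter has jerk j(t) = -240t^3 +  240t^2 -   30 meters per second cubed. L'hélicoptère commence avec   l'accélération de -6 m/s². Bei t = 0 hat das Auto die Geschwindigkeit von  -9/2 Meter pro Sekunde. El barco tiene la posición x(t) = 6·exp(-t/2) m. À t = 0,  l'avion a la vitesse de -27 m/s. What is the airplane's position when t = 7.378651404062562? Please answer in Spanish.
Debemos encontrar la integral de nuestra ecuación de la sacudida j(t) = 243·cos(3·t) 3 veces. La antiderivada de la sacudida, con a(0) = 0, da la aceleración: a(t) = 81·sin(3·t). Tomando ∫a(t)dt y aplicando v(0) = -27, encontramos v(t) = -27·cos(3·t). La antiderivada de la velocidad, con x(0) = 2, da la posición: x(t) = 2 - 9·sin(3·t). Usando x(t) = 2 - 9·sin(3·t) y sustituyendo t = 7.378651404062562, encontramos x = 3.29870093334161.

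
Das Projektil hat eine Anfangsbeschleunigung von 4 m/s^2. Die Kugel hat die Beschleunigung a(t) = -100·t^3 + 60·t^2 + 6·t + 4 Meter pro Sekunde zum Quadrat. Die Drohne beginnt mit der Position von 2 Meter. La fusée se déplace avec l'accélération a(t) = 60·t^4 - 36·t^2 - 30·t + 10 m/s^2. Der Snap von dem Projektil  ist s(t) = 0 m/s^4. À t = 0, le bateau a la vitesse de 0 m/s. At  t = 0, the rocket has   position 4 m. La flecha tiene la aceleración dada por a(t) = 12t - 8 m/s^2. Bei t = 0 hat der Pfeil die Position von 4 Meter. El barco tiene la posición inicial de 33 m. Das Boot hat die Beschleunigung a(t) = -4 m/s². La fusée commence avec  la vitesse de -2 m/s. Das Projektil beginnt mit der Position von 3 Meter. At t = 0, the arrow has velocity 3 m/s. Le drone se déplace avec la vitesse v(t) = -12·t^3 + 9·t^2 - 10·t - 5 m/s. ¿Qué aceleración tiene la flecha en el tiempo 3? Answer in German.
Wir haben die Beschleunigung a(t) = 12·t - 8. Durch Einsetzen von t = 3: a(3) = 28.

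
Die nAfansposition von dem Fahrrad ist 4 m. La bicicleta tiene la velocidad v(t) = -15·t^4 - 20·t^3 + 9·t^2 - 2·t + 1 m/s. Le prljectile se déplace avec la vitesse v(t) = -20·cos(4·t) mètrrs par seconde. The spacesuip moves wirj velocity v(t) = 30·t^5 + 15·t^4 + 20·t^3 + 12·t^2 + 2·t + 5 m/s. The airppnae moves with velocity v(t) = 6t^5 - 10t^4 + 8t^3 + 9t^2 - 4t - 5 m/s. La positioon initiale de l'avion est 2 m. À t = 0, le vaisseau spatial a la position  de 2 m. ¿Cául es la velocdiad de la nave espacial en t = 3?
De la ecuación de la velocidad v(t) = 30·t^5 + 15·t^4 + 20·t^3 + 12·t^2 + 2·t + 5, sustituimos t = 3 para obtener v = 9164.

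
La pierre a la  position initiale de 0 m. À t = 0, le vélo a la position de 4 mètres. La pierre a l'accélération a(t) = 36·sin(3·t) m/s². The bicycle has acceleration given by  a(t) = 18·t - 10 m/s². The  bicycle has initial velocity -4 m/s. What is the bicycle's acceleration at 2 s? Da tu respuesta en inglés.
Using a(t) = 18·t - 10 and substituting t = 2, we find a = 26.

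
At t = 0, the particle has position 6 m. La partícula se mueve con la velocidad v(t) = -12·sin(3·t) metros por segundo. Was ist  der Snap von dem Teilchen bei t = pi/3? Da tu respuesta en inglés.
To solve this, we need to take 3 derivatives of our velocity equation v(t) = -12·sin(3·t). Differentiating velocity, we get acceleration: a(t) = -36·cos(3·t). Taking d/dt of a(t), we find j(t) = 108·sin(3·t). The derivative of jerk gives snap: s(t) = 324·cos(3·t). Using s(t) = 324·cos(3·t) and substituting t = pi/3, we find s = -324.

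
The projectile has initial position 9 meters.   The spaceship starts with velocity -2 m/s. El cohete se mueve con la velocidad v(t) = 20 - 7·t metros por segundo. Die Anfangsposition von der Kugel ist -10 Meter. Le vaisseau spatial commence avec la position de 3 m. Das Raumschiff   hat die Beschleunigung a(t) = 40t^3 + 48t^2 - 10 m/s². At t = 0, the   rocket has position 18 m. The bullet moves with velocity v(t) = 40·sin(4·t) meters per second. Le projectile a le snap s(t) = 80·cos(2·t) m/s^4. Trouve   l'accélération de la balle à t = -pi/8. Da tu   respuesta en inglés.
To solve this, we need to take 1 derivative of our velocity equation v(t) = 40·sin(4·t). The derivative of velocity gives acceleration: a(t) = 160·cos(4·t). Using a(t) = 160·cos(4·t) and substituting t = -pi/8, we find a = 0.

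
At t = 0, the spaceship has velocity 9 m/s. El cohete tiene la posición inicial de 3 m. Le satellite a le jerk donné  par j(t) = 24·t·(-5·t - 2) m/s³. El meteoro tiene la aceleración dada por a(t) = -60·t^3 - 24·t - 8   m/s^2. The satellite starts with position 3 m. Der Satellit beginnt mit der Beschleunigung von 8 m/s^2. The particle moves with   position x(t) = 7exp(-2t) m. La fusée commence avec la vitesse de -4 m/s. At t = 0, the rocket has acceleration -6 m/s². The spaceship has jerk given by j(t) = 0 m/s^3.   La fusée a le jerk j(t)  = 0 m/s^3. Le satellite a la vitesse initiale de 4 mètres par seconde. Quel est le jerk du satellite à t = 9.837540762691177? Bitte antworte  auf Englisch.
We have jerk j(t) = 24·t·(-5·t - 2). Substituting t = 9.837540762691177: j(9.837540762691177) = -12085.4669475224.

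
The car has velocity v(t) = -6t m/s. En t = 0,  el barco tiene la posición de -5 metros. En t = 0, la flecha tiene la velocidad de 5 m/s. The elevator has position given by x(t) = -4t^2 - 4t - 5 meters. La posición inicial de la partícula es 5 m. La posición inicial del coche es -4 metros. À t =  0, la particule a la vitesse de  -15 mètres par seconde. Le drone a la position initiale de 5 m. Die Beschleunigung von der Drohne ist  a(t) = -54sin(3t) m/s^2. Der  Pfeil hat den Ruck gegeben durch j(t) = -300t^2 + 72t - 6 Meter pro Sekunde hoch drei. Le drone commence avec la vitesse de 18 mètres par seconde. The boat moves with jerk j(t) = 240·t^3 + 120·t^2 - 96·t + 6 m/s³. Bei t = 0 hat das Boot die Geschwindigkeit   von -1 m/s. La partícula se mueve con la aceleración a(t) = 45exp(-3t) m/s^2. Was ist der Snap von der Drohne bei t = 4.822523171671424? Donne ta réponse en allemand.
Wir müssen unsere Gleichung für die Beschleunigung a(t) = -54·sin(3·t) 2-mal ableiten. Durch Ableiten von der Beschleunigung erhalten wir den Ruck: j(t) = -162·cos(3·t). Die Ableitung von dem Ruck ergibt den Snap: s(t) = 486·sin(3·t). Mit s(t) = 486·sin(3·t) und Einsetzen von t = 4.822523171671424, finden wir s = 459.713142390633.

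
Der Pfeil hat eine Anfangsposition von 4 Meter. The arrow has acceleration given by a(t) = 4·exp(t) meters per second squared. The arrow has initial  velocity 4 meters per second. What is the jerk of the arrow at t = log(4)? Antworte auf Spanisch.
Para resolver esto, necesitamos tomar 1 derivada de nuestra ecuación de la aceleración a(t) = 4·exp(t). Tomando d/dt de a(t), encontramos j(t) = 4·exp(t). Usando j(t) = 4·exp(t) y sustituyendo t = log(4), encontramos j = 16.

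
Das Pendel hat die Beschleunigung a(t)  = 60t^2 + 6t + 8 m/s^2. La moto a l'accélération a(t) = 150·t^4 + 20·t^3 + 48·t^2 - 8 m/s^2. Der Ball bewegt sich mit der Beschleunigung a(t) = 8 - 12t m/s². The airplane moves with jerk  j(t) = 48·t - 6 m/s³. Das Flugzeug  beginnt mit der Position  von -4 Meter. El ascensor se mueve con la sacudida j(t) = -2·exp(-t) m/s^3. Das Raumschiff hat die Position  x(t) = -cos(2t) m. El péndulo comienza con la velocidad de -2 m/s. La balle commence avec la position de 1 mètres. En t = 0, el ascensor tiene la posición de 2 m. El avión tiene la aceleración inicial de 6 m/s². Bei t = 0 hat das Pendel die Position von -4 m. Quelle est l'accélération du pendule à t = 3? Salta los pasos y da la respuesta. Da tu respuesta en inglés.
The acceleration at t = 3 is a = 566.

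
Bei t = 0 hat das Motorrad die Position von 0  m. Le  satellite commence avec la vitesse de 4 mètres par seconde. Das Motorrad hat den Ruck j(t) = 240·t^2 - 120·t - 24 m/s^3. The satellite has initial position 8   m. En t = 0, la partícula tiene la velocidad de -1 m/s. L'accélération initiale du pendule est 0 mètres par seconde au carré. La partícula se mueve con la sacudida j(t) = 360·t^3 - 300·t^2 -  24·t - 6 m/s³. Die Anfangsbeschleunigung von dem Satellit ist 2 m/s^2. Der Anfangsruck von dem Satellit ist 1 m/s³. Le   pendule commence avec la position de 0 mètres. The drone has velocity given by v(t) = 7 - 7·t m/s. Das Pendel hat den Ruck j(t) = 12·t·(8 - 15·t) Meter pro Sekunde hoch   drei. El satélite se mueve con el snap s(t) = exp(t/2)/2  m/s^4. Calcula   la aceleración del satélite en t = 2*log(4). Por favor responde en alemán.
Wir müssen die Stammfunktion unserer Gleichung für den Snap s(t) = exp(t/2)/2 2-mal finden. Mit ∫s(t)dt und Anwendung von j(0) = 1, finden wir j(t) = exp(t/2). Mit ∫j(t)dt und Anwendung von a(0) = 2, finden wir a(t) = 2·exp(t/2). Aus der Gleichung für die Beschleunigung a(t) = 2·exp(t/2), setzen wir t = 2*log(4) ein und erhalten a = 8.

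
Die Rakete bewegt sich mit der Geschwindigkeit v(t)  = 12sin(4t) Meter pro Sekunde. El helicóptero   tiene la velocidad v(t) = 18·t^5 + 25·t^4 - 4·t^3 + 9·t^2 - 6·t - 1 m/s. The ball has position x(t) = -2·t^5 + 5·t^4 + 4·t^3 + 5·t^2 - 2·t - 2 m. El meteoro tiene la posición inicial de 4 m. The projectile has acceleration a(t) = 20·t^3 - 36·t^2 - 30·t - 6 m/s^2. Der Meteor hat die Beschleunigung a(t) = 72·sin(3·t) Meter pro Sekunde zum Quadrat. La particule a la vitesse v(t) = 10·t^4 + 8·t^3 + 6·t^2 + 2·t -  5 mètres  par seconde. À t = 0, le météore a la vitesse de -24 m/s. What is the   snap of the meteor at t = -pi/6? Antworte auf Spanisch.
Debemos derivar nuestra ecuación de la aceleración a(t) = 72·sin(3·t) 2 veces. Derivando la aceleración, obtenemos la sacudida: j(t) = 216·cos(3·t). Derivando la sacudida, obtenemos el snap: s(t) = -648·sin(3·t). Tenemos el snap s(t) = -648·sin(3·t). Sustituyendo t = -pi/6: s(-pi/6) = 648.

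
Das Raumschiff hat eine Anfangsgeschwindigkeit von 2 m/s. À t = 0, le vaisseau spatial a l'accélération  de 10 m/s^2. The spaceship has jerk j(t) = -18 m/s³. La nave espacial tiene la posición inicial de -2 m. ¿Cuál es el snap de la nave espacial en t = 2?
Debemos derivar nuestra ecuación de la sacudida j(t) = -18 1 vez. Tomando d/dt de j(t), encontramos s(t) = 0. Tenemos el snap s(t) = 0. Sustituyendo t = 2: s(2) = 0.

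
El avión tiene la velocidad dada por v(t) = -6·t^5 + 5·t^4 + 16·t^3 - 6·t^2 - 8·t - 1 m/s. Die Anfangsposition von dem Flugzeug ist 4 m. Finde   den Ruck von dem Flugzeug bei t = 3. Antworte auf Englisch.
To solve this, we need to take 2 derivatives of our velocity equation v(t) = -6·t^5 + 5·t^4 + 16·t^3 - 6·t^2 - 8·t - 1. Taking d/dt of v(t), we find a(t) = -30·t^4 + 20·t^3 + 48·t^2 - 12·t - 8. Differentiating acceleration, we get jerk: j(t) = -120·t^3 + 60·t^2 + 96·t - 12. We have jerk j(t) = -120·t^3 + 60·t^2 + 96·t - 12. Substituting t = 3: j(3) = -2424.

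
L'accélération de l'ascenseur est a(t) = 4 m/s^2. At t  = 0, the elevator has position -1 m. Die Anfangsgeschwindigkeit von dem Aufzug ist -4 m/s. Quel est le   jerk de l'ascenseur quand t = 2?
En partant de l'accélération a(t) = 4, nous prenons 1 dérivée. La dérivée de l'accélération donne le jerk: j(t) = 0. En utilisant j(t) = 0 et en substituant t = 2, nous trouvons j = 0.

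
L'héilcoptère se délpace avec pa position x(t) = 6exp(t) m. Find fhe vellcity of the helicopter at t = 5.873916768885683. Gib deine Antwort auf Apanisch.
Partiendo de la posición x(t) = 6·exp(t), tomamos 1 derivada. Derivando la posición, obtenemos la velocidad: v(t) = 6·exp(t). De la ecuación de la velocidad v(t) = 6·exp(t), sustituimos t = 5.873916768885683 para obtener v = 2133.83527489981.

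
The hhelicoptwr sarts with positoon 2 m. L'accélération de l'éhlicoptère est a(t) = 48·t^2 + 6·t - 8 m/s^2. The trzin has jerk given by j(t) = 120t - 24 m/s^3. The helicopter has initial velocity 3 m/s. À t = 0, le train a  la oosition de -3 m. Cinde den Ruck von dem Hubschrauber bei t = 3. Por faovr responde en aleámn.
Um dies zu lösen, müssen wir 1 Ableitung unserer Gleichung für die Beschleunigung a(t) = 48·t^2 + 6·t - 8 nehmen. Mit d/dt von a(t) finden wir j(t) = 96·t + 6. Aus der Gleichung für den Ruck j(t) = 96·t + 6, setzen wir t = 3 ein und erhalten j = 294.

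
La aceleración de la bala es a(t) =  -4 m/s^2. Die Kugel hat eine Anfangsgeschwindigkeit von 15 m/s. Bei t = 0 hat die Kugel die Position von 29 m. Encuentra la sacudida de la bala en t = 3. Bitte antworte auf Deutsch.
Wir müssen unsere Gleichung für die Beschleunigung a(t) = -4 1-mal ableiten. Mit d/dt von a(t) finden wir j(t) = 0. Wir haben den Ruck j(t) = 0. Durch Einsetzen von t = 3: j(3) = 0.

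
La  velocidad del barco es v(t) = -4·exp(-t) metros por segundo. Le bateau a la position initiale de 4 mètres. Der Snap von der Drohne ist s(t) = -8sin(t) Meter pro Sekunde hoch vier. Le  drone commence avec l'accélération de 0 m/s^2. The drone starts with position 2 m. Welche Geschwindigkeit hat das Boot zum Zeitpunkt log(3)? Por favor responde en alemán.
Wir haben die Geschwindigkeit v(t) = -4·exp(-t). Durch Einsetzen von t = log(3): v(log(3)) = -4/3.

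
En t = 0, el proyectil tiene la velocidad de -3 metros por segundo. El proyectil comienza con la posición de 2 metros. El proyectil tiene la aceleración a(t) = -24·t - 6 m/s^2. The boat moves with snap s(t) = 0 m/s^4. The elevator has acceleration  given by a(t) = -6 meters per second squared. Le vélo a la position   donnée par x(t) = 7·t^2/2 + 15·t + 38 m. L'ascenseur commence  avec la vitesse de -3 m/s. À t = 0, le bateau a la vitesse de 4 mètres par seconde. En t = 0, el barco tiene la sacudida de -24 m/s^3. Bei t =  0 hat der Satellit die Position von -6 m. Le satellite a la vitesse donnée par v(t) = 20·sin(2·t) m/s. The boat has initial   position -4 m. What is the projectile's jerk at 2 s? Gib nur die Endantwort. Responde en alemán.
Bei t = 2, j = -24.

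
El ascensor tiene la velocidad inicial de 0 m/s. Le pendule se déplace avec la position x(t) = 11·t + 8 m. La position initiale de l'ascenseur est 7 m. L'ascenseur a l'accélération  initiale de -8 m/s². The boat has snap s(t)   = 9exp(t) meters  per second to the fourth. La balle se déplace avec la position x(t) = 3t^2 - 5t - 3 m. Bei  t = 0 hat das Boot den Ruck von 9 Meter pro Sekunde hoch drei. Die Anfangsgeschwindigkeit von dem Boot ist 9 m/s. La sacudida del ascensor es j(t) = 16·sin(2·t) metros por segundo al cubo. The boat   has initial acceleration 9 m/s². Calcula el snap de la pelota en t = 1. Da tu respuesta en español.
Para resolver esto, necesitamos tomar 4 derivadas de nuestra ecuación de la posición x(t) = 3·t^2 - 5·t - 3. La derivada de la posición da la velocidad: v(t) = 6·t - 5. Tomando d/dt de v(t), encontramos a(t) = 6. Derivando la aceleración, obtenemos la sacudida: j(t) = 0. Tomando d/dt de j(t), encontramos s(t) = 0. Tenemos el snap s(t) = 0. Sustituyendo t = 1: s(1) = 0.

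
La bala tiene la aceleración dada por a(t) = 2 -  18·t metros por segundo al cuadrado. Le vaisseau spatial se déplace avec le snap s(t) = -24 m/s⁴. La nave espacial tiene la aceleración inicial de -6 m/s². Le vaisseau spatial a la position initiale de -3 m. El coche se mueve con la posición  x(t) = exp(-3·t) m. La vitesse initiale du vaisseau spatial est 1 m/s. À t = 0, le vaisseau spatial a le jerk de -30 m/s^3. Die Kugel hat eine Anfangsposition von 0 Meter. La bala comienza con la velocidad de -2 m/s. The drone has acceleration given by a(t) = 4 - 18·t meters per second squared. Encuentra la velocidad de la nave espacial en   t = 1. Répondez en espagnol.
Para resolver esto, necesitamos tomar 3 antiderivadas de nuestra ecuación del snap s(t) = -24. Integrando el snap y usando la condición inicial j(0) = -30, obtenemos j(t) = -24·t - 30. Tomando ∫j(t)dt y aplicando a(0) = -6, encontramos a(t) = -12·t^2 - 30·t - 6. Tomando ∫a(t)dt y aplicando v(0) = 1, encontramos v(t) = -4·t^3 - 15·t^2 - 6·t + 1. Tenemos la velocidad v(t) = -4·t^3 - 15·t^2 - 6·t + 1. Sustituyendo t = 1: v(1) = -24.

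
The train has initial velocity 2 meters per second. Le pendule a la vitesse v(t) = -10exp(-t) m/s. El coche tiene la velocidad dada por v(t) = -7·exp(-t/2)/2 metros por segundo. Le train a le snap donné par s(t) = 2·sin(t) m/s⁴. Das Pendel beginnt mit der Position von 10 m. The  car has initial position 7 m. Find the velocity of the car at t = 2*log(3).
Using v(t) = -7·exp(-t/2)/2 and substituting t = 2*log(3), we find v = -7/6.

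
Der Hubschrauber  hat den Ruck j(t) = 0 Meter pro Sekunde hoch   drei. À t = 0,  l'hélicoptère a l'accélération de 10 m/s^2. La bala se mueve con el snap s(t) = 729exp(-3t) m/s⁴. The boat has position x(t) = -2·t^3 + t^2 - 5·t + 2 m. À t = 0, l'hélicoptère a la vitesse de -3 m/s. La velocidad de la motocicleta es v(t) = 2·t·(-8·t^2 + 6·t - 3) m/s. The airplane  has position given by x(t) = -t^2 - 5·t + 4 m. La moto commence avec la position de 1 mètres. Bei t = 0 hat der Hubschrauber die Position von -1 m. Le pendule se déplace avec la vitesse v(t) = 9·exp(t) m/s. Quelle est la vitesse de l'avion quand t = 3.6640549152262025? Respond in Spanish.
Para resolver esto, necesitamos tomar 1 derivada de nuestra ecuación de la posición x(t) = -t^2 - 5·t + 4. Derivando la posición, obtenemos la velocidad: v(t) = -2·t - 5. Tenemos la velocidad v(t) = -2·t - 5. Sustituyendo t = 3.6640549152262025: v(3.6640549152262025) = -12.3281098304524.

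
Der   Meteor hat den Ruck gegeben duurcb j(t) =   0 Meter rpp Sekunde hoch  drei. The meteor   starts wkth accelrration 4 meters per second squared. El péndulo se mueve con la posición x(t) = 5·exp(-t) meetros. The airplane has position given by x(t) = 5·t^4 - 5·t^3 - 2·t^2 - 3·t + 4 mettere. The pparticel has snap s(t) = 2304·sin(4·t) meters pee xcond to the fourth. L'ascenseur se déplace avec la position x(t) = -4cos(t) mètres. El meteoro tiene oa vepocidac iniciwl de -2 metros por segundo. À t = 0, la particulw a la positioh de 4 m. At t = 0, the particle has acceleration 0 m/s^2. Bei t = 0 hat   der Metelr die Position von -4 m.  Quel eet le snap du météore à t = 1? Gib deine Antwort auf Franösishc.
Nous devons dériver notre équation du jerk j(t) = 0 1 fois. En prenant d/dt de j(t), nous trouvons s(t) = 0. Nous avons le snap s(t) = 0. En substituant t = 1: s(1) = 0.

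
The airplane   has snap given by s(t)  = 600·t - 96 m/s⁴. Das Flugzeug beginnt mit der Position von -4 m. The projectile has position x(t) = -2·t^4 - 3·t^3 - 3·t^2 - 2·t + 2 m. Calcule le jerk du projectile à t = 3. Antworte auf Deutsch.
Um dies zu lösen, müssen wir 3 Ableitungen unserer Gleichung für die Position x(t) = -2·t^4 - 3·t^3 - 3·t^2 - 2·t + 2 nehmen. Durch Ableiten von der Position erhalten wir die Geschwindigkeit: v(t) = -8·t^3 - 9·t^2 - 6·t - 2. Mit d/dt von v(t) finden wir a(t) = -24·t^2 - 18·t - 6. Die Ableitung von der Beschleunigung ergibt den Ruck: j(t) = -48·t - 18. Wir haben den Ruck j(t) = -48·t - 18. Durch Einsetzen von t = 3: j(3) = -162.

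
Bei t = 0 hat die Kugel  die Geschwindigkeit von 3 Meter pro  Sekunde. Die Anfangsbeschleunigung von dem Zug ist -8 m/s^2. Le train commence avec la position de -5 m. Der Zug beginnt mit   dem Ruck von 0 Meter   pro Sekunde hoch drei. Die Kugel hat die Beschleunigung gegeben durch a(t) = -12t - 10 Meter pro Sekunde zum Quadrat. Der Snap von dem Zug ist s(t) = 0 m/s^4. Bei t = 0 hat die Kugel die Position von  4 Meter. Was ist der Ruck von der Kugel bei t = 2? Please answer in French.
Nous devons dériver notre équation de l'accélération a(t) = -12·t - 10 1 fois. La dérivée de l'accélération donne le jerk: j(t) = -12. De l'équation du jerk j(t) = -12, nous substituons t = 2 pour obtenir j = -12.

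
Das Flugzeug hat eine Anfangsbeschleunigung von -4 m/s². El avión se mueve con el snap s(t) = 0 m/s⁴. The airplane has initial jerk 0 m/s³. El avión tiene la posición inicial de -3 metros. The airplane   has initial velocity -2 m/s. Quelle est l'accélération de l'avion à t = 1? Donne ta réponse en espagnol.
Debemos encontrar la integral de nuestra ecuación del snap s(t) = 0 2 veces. Integrando el snap y usando la condición inicial j(0) = 0, obtenemos j(t) = 0. La integral de la sacudida, con a(0) = -4, da la aceleración: a(t) = -4. De la ecuación de la aceleración a(t) = -4, sustituimos t = 1 para obtener a = -4.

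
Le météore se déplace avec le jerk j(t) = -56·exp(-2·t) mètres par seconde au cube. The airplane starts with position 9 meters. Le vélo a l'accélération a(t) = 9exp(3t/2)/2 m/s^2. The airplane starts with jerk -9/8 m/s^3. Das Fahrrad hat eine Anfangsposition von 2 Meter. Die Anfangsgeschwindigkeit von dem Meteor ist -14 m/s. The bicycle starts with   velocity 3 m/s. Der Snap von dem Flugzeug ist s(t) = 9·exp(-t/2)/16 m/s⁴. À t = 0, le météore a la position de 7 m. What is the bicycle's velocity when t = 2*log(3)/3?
Starting from acceleration a(t) = 9·exp(3·t/2)/2, we take 1 antiderivative. The antiderivative of acceleration, with v(0) = 3, gives velocity: v(t) = 3·exp(3·t/2). We have velocity v(t) = 3·exp(3·t/2). Substituting t = 2*log(3)/3: v(2*log(3)/3) = 9.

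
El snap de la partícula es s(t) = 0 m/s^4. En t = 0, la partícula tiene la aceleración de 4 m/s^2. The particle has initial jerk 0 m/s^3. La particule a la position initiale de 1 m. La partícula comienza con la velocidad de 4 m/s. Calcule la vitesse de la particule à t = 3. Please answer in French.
Nous devons trouver la primitive de notre équation du snap s(t) = 0 3 fois. La primitive du snap, avec j(0) = 0, donne le jerk: j(t) = 0. En prenant ∫j(t)dt et en appliquant a(0) = 4, nous trouvons a(t) = 4. En intégrant l'accélération et en utilisant la condition initiale v(0) = 4, nous obtenons v(t) = 4·t + 4. De l'équation de la vitesse v(t) = 4·t + 4, nous substituons t = 3 pour obtenir v = 16.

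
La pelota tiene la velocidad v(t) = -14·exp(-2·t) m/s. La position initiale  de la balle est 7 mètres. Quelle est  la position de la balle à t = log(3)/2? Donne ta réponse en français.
Pour résoudre ceci, nous devons prendre 1 intégrale de notre équation de la vitesse v(t) = -14·exp(-2·t). La primitive de la vitesse, avec x(0) = 7, donne la position: x(t) = 7·exp(-2·t). En utilisant x(t) = 7·exp(-2·t) et en substituant t = log(3)/2, nous trouvons x = 7/3.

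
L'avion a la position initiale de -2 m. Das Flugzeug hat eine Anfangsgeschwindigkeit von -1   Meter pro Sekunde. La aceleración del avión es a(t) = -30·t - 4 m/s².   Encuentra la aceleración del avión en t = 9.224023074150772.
De la ecuación de la aceleración a(t) = -30·t - 4, sustituimos t = 9.224023074150772 para obtener a = -280.720692224523.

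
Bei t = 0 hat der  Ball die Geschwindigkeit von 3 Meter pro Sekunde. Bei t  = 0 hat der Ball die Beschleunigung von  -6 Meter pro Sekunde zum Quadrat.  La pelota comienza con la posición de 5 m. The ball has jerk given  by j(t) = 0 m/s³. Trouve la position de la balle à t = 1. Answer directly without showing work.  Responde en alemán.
Die Antwort ist 5.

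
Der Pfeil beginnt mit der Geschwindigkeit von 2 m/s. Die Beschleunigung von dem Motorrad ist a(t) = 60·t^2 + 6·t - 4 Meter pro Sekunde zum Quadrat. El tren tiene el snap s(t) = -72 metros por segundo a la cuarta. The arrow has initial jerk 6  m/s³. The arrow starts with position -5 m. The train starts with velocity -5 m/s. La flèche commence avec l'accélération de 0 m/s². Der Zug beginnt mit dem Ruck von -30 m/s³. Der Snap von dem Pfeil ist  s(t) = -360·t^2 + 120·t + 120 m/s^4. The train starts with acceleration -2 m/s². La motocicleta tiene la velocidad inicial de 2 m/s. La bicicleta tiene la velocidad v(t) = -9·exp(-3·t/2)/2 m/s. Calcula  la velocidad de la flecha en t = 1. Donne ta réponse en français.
Nous devons intégrer notre équation du snap s(t) = -360·t^2 + 120·t + 120 3 fois. En prenant ∫s(t)dt et en appliquant j(0) = 6, nous trouvons j(t) = -120·t^3 + 60·t^2 + 120·t + 6. L'intégrale du jerk, avec a(0) = 0, donne l'accélération: a(t) = 2·t·(-15·t^3 + 10·t^2 + 30·t + 3). L'intégrale de l'accélération, avec v(0) = 2, donne la vitesse: v(t) = -6·t^5 + 5·t^4 + 20·t^3 + 3·t^2 + 2. De l'équation de la vitesse v(t) = -6·t^5 + 5·t^4 + 20·t^3 + 3·t^2 + 2, nous substituons t = 1 pour obtenir v = 24.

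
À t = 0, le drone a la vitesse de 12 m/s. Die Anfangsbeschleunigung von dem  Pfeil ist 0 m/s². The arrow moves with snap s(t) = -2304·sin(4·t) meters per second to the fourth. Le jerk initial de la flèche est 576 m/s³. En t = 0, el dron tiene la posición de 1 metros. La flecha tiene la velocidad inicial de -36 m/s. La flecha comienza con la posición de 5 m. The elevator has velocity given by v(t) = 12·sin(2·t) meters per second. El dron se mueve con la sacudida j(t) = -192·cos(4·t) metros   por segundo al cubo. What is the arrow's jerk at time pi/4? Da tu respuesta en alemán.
Um dies zu lösen, müssen wir 1 Stammfunktion unserer Gleichung für den Snap s(t) = -2304·sin(4·t) finden. Das Integral von dem Snap, mit j(0) = 576, ergibt den Ruck: j(t) = 576·cos(4·t). Wir haben den Ruck j(t) = 576·cos(4·t). Durch Einsetzen von t = pi/4: j(pi/4) = -576.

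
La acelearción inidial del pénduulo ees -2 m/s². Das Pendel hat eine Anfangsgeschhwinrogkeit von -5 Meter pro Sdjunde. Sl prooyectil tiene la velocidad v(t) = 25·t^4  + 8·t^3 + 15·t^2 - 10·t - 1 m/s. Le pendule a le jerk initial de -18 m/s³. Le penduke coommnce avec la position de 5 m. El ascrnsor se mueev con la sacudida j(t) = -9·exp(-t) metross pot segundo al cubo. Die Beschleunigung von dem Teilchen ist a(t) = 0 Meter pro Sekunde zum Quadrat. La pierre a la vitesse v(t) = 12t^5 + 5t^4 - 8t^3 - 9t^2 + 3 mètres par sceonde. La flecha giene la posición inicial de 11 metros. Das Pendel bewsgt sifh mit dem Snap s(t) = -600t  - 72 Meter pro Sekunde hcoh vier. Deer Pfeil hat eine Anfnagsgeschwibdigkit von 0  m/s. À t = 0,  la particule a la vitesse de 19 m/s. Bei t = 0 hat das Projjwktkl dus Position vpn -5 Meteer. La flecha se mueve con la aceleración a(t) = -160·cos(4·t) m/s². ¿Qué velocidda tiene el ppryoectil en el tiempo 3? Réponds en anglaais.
We have velocity v(t) = 25·t^4 + 8·t^3 + 15·t^2 - 10·t - 1. Substituting t = 3: v(3) = 2345.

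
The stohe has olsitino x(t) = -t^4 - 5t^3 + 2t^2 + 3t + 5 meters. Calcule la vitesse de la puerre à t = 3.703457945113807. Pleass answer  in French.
En partant de la position x(t) = -t^4 - 5·t^3 + 2·t^2 + 3·t + 5, nous prenons 1 dérivée. En prenant d/dt de x(t), nous trouvons v(t) = -4·t^3 - 15·t^2 + 4·t + 3. Nous avons la vitesse v(t) = -4·t^3 - 15·t^2 + 4·t + 3. En substituant t = 3.703457945113807: v(3.703457945113807) = -391.100781784499.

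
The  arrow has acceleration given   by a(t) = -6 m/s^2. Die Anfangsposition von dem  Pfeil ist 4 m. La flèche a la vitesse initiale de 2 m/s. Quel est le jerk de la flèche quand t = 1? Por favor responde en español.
Partiendo de la aceleración a(t) = -6, tomamos 1 derivada. La derivada de la aceleración da la sacudida: j(t) = 0. Usando j(t) = 0 y sustituyendo t = 1, encontramos j = 0.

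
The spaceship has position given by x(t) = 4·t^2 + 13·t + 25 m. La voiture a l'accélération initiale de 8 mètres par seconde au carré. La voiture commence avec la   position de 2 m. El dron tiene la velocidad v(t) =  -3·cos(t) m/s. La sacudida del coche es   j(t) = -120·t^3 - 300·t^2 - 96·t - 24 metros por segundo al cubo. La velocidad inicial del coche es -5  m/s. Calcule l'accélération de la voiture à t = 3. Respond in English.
Starting from jerk j(t) = -120·t^3 - 300·t^2 - 96·t - 24, we take 1 integral. The integral of jerk is acceleration. Using a(0) = 8, we get a(t) = -30·t^4 - 100·t^3 - 48·t^2 - 24·t + 8. From the given acceleration equation a(t) = -30·t^4 - 100·t^3 - 48·t^2 - 24·t + 8, we substitute t = 3 to get a = -5626.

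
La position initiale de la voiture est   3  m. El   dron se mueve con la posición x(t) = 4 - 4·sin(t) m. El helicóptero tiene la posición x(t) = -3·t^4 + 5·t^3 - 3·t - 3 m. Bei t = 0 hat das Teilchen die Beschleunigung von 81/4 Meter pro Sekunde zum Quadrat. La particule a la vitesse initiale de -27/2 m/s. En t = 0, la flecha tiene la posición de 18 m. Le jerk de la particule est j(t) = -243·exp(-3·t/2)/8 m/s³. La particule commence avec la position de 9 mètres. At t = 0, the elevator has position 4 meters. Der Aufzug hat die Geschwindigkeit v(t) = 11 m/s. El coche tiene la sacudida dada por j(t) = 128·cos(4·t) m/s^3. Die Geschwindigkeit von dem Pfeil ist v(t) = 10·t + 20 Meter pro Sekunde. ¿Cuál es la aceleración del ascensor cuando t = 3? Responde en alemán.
Um dies zu lösen, müssen wir 1 Ableitung unserer Gleichung für die Geschwindigkeit v(t) = 11 nehmen. Durch Ableiten von der Geschwindigkeit erhalten wir die Beschleunigung: a(t) = 0. Wir haben die Beschleunigung a(t) = 0. Durch Einsetzen von t = 3: a(3) = 0.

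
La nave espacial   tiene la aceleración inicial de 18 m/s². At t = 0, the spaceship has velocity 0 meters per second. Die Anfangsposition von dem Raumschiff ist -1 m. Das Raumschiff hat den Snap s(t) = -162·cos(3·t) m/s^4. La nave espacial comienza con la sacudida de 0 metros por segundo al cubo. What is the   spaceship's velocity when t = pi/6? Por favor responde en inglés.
Starting from snap s(t) = -162·cos(3·t), we take 3 integrals. The antiderivative of snap, with j(0) = 0, gives jerk: j(t) = -54·sin(3·t). The integral of jerk, with a(0) = 18, gives acceleration: a(t) = 18·cos(3·t). Finding the antiderivative of a(t) and using v(0) = 0: v(t) = 6·sin(3·t). From the given velocity equation v(t) = 6·sin(3·t), we substitute t = pi/6 to get v = 6.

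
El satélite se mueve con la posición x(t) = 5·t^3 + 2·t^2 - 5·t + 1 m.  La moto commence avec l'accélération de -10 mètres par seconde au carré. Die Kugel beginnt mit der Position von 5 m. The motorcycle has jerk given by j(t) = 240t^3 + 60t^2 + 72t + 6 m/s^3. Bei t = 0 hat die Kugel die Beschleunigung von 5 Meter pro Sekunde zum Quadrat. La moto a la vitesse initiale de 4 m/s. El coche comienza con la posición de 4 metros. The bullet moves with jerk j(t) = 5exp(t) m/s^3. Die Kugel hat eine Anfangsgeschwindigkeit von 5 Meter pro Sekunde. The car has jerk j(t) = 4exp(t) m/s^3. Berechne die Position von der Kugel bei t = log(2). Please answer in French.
Nous devons trouver la primitive de notre équation du jerk j(t) = 5·exp(t) 3 fois. En intégrant le jerk et en utilisant la condition initiale a(0) = 5, nous obtenons a(t) = 5·exp(t). La primitive de l'accélération est la vitesse. En utilisant v(0) = 5, nous obtenons v(t) = 5·exp(t). En intégrant la vitesse et en utilisant la condition initiale x(0) = 5, nous obtenons x(t) = 5·exp(t). De l'équation de la position x(t) = 5·exp(t), nous substituons t = log(2) pour obtenir x = 10.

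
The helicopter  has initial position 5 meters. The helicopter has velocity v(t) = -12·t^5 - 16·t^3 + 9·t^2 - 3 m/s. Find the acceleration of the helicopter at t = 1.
To solve this, we need to take 1 derivative of our velocity equation v(t) = -12·t^5 - 16·t^3 + 9·t^2 - 3. The derivative of velocity gives acceleration: a(t) = -60·t^4 - 48·t^2 + 18·t. Using a(t) = -60·t^4 - 48·t^2 + 18·t and substituting t = 1, we find a = -90.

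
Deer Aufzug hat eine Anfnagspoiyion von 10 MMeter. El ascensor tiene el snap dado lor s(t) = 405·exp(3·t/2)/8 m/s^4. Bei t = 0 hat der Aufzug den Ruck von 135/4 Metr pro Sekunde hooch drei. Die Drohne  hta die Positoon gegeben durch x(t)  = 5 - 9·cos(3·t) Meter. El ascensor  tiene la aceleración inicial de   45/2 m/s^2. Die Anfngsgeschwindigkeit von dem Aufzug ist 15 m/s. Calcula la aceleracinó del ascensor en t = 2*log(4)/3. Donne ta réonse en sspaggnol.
Necesitamos integrar nuestra ecuación del snap s(t) = 405·exp(3·t/2)/8 2 veces. La integral del snap es la sacudida. Usando j(0) = 135/4, obtenemos j(t) = 135·exp(3·t/2)/4. La integral de la sacudida, con a(0) = 45/2, da la aceleración: a(t) = 45·exp(3·t/2)/2. Tenemos la aceleración a(t) = 45·exp(3·t/2)/2. Sustituyendo t = 2*log(4)/3: a(2*log(4)/3) = 90.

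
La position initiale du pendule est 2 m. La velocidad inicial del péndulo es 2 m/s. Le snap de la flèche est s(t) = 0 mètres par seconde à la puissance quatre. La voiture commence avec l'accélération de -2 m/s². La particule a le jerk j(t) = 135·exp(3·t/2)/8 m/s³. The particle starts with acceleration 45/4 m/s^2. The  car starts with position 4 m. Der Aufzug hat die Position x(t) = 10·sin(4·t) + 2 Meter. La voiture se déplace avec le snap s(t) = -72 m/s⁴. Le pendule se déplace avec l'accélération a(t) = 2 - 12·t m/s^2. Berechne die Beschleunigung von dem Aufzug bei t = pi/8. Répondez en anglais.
To solve this, we need to take 2 derivatives of our position equation x(t) = 10·sin(4·t) + 2. Taking d/dt of x(t), we find v(t) = 40·cos(4·t). Taking d/dt of v(t), we find a(t) = -160·sin(4·t). We have acceleration a(t) = -160·sin(4·t). Substituting t = pi/8: a(pi/8) = -160.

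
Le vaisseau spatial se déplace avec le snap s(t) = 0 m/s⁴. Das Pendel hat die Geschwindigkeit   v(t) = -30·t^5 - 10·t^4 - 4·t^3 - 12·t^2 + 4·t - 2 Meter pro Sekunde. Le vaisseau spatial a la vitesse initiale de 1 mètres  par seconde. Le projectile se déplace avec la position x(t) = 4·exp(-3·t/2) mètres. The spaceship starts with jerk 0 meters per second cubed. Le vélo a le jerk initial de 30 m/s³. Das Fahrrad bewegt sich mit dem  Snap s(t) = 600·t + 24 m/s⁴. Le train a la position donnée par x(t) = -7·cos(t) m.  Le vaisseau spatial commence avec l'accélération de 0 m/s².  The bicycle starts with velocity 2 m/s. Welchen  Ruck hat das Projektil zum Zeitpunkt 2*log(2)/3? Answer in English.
We must differentiate our position equation x(t) = 4·exp(-3·t/2) 3 times. Differentiating position, we get velocity: v(t) = -6·exp(-3·t/2). Differentiating velocity, we get acceleration: a(t) = 9·exp(-3·t/2). Differentiating acceleration, we get jerk: j(t) = -27·exp(-3·t/2)/2. Using j(t) = -27·exp(-3·t/2)/2 and substituting t = 2*log(2)/3, we find j = -27/4.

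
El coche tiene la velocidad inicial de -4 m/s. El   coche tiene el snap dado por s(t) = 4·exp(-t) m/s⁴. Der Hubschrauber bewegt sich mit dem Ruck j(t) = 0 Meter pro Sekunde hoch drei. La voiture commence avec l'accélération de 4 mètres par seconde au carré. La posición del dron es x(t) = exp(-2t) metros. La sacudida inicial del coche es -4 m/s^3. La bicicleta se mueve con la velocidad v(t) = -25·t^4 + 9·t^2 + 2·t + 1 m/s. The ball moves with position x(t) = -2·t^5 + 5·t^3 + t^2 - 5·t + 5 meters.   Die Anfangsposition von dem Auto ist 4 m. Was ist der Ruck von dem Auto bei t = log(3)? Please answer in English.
To find the answer, we compute 1 integral of s(t) = 4·exp(-t). The antiderivative of snap, with j(0) = -4, gives jerk: j(t) = -4·exp(-t). Using j(t) = -4·exp(-t) and substituting t = log(3), we find j = -4/3.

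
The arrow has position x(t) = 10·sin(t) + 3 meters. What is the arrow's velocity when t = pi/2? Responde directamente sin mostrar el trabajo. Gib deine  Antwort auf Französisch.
À t = pi/2, v = 0.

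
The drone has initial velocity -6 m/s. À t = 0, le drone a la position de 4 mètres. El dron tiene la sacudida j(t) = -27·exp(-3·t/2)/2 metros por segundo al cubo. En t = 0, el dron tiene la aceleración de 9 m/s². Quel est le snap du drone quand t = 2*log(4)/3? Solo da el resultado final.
Le snap à t = 2*log(4)/3 est s = 81/16.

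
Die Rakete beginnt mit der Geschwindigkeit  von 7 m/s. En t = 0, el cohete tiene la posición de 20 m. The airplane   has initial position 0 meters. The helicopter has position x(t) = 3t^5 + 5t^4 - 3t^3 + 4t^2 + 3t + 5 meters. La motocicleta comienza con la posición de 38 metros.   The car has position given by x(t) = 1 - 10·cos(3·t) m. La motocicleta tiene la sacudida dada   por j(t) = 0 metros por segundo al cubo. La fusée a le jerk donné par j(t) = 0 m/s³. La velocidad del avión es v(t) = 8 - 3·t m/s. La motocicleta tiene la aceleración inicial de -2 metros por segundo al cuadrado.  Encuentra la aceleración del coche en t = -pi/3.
Para resolver esto, necesitamos tomar 2 derivadas de nuestra ecuación de la posición x(t) = 1 - 10·cos(3·t). La derivada de la posición da la velocidad: v(t) = 30·sin(3·t). Derivando la velocidad, obtenemos la aceleración: a(t) = 90·cos(3·t). Tenemos la aceleración a(t) = 90·cos(3·t). Sustituyendo t = -pi/3: a(-pi/3) = -90.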